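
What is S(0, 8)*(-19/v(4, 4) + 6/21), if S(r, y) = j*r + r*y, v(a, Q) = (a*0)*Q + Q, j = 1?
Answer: 0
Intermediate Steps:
v(a, Q) = Q (v(a, Q) = 0*Q + Q = 0 + Q = Q)
S(r, y) = r + r*y (S(r, y) = 1*r + r*y = r + r*y)
S(0, 8)*(-19/v(4, 4) + 6/21) = (0*(1 + 8))*(-19/4 + 6/21) = (0*9)*(-19*1/4 + 6*(1/21)) = 0*(-19/4 + 2/7) = 0*(-125/28) = 0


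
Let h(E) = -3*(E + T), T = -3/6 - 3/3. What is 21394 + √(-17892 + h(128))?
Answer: 21394 + I*√73086/2 ≈ 21394.0 + 135.17*I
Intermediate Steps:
T = -3/2 (T = -3*⅙ - 3*⅓ = -½ - 1 = -3/2 ≈ -1.5000)
h(E) = 9/2 - 3*E (h(E) = -3*(E - 3/2) = -3*(-3/2 + E) = 9/2 - 3*E)
21394 + √(-17892 + h(128)) = 21394 + √(-17892 + (9/2 - 3*128)) = 21394 + √(-17892 + (9/2 - 384)) = 21394 + √(-17892 - 759/2) = 21394 + √(-36543/2) = 21394 + I*√73086/2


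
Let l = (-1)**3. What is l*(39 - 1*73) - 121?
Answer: -87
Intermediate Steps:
l = -1
l*(39 - 1*73) - 121 = -(39 - 1*73) - 121 = -(39 - 73) - 121 = -1*(-34) - 121 = 34 - 121 = -87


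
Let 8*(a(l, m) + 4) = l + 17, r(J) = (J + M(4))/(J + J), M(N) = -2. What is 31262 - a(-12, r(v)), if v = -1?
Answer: 250123/8 ≈ 31265.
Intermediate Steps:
r(J) = (-2 + J)/(2*J) (r(J) = (J - 2)/(J + J) = (-2 + J)/((2*J)) = (-2 + J)*(1/(2*J)) = (-2 + J)/(2*J))
a(l, m) = -15/8 + l/8 (a(l, m) = -4 + (l + 17)/8 = -4 + (17 + l)/8 = -4 + (17/8 + l/8) = -15/8 + l/8)
31262 - a(-12, r(v)) = 31262 - (-15/8 + (⅛)*(-12)) = 31262 - (-15/8 - 3/2) = 31262 - 1*(-27/8) = 31262 + 27/8 = 250123/8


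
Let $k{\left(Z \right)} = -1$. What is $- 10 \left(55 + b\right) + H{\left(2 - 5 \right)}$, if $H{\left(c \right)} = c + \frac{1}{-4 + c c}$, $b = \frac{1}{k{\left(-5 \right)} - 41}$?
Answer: $- \frac{58019}{105} \approx -552.56$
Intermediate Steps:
$b = - \frac{1}{42}$ ($b = \frac{1}{-1 - 41} = \frac{1}{-42} = - \frac{1}{42} \approx -0.02381$)
$H{\left(c \right)} = c + \frac{1}{-4 + c^{2}}$
$- 10 \left(55 + b\right) + H{\left(2 - 5 \right)} = - 10 \left(55 - \frac{1}{42}\right) + \frac{1 + \left(2 - 5\right)^{3} - 4 \left(2 - 5\right)}{-4 + \left(2 - 5\right)^{2}} = \left(-10\right) \frac{2309}{42} + \frac{1 + \left(2 - 5\right)^{3} - 4 \left(2 - 5\right)}{-4 + \left(2 - 5\right)^{2}} = - \frac{11545}{21} + \frac{1 + \left(-3\right)^{3} - -12}{-4 + \left(-3\right)^{2}} = - \frac{11545}{21} + \frac{1 - 27 + 12}{-4 + 9} = - \frac{11545}{21} + \frac{1}{5} \left(-14\right) = - \frac{11545}{21} - \frac{14}{5} = - \frac{58019}{105}$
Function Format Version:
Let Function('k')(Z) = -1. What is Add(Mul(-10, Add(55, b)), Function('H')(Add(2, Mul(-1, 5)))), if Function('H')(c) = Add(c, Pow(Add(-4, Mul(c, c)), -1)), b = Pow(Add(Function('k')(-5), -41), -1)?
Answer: Rational(-58019, 105) ≈ -552.56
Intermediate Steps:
b = Rational(-1, 42) (b = Pow(Add(-1, -41), -1) = Pow(-42, -1) = Rational(-1, 42) ≈ -0.023810)
Function('H')(c) = Add(c, Pow(Add(-4, Pow(c, 2)), -1))
Add(Mul(-10, Add(55, b)), Function('H')(Add(2, Mul(-1, 5)))) = Add(Mul(-10, Add(55, Rational(-1, 42))), Mul(Pow(Add(-4, Pow(Add(2, Mul(-1, 5)), 2)), -1), Add(1, Pow(Add(2, Mul(-1, 5)), 3), Mul(-4, Add(2, Mul(-1, 5)))))) = Add(Mul(-10, Rational(2309, 42)), Mul(Pow(Add(-4, Pow(Add(2, -5), 2)), -1), Add(1, Pow(Add(2, -5), 3), Mul(-4, Add(2, -5))))) = Add(Rational(-11545, 21), Mul(Pow(Add(-4, Pow(-3, 2)), -1), Add(1, Pow(-3, 3), Mul(-4, -3)))) = Add(Rational(-11545, 21), Mul(Pow(Add(-4, 9), -1), Add(1, -27, 12))) = Add(Rational(-11545, 21), Mul(Pow(5, -1), -14)) = Add(Rational(-11545, 21), Mul(Rational(1, 5), -14)) = Add(Rational(-11545, 21), Rational(-14, 5)) = Rational(-58019, 105)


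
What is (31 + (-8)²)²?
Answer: 9025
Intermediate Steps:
(31 + (-8)²)² = (31 + 64)² = 95² = 9025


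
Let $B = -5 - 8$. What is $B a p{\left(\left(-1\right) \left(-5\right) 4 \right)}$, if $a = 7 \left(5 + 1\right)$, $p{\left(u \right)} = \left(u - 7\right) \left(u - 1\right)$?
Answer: $-134862$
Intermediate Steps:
$p{\left(u \right)} = \left(-1 + u\right) \left(-7 + u\right)$ ($p{\left(u \right)} = \left(-7 + u\right) \left(-1 + u\right) = \left(-1 + u\right) \left(-7 + u\right)$)
$B = -13$ ($B = -5 - 8 = -13$)
$a = 42$ ($a = 7 \cdot 6 = 42$)
$B a p{\left(\left(-1\right) \left(-5\right) 4 \right)} = \left(-13\right) 42 \left(7 + \left(\left(-1\right) \left(-5\right) 4\right)^{2} - 8 \left(-1\right) \left(-5\right) 4\right) = - 546 \left(7 + \left(5 \cdot 4\right)^{2} - 8 \cdot 5 \cdot 4\right) = - 546 \left(7 + 20^{2} - 160\right) = - 546 \left(7 + 400 - 160\right) = \left(-546\right) 247 = -134862$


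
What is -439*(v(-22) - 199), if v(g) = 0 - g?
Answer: 77703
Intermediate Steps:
v(g) = -g
-439*(v(-22) - 199) = -439*(-1*(-22) - 199) = -439*(22 - 199) = -439*(-177) = 77703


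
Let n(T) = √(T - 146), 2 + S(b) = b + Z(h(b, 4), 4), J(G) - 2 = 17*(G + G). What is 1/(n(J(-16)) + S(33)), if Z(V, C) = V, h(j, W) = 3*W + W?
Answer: 47/2897 - 4*I*√43/2897 ≈ 0.016224 - 0.0090541*I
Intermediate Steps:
J(G) = 2 + 34*G (J(G) = 2 + 17*(G + G) = 2 + 17*(2*G) = 2 + 34*G)
h(j, W) = 4*W
S(b) = 14 + b (S(b) = -2 + (b + 4*4) = -2 + (b + 16) = -2 + (16 + b) = 14 + b)
n(T) = √(-146 + T)
1/(n(J(-16)) + S(33)) = 1/(√(-146 + (2 + 34*(-16))) + (14 + 33)) = 1/(√(-146 + (2 - 544)) + 47) = 1/(√(-146 - 542) + 47) = 1/(√(-688) + 47) = 1/(4*I*√43 + 47) = 1/(47 + 4*I*√43)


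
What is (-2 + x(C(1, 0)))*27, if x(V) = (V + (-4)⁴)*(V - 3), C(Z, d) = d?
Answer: -20790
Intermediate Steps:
x(V) = (-3 + V)*(256 + V) (x(V) = (V + 256)*(-3 + V) = (256 + V)*(-3 + V) = (-3 + V)*(256 + V))
(-2 + x(C(1, 0)))*27 = (-2 + (-768 + 0² + 253*0))*27 = (-2 + (-768 + 0 + 0))*27 = (-2 - 768)*27 = -770*27 = -20790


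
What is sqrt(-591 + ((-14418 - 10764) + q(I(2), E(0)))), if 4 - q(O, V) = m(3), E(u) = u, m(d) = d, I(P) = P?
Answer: 2*I*sqrt(6443) ≈ 160.54*I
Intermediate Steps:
q(O, V) = 1 (q(O, V) = 4 - 1*3 = 4 - 3 = 1)
sqrt(-591 + ((-14418 - 10764) + q(I(2), E(0)))) = sqrt(-591 + ((-14418 - 10764) + 1)) = sqrt(-591 + (-25182 + 1)) = sqrt(-591 - 25181) = sqrt(-25772) = 2*I*sqrt(6443)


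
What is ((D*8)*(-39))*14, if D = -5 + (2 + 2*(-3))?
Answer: 39312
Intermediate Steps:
D = -9 (D = -5 + (2 - 6) = -5 - 4 = -9)
((D*8)*(-39))*14 = (-9*8*(-39))*14 = -72*(-39)*14 = 2808*14 = 39312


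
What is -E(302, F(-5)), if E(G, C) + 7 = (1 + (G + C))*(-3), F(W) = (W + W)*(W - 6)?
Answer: 1246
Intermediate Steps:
F(W) = 2*W*(-6 + W) (F(W) = (2*W)*(-6 + W) = 2*W*(-6 + W))
E(G, C) = -10 - 3*C - 3*G (E(G, C) = -7 + (1 + (G + C))*(-3) = -7 + (1 + (C + G))*(-3) = -7 + (1 + C + G)*(-3) = -7 + (-3 - 3*C - 3*G) = -10 - 3*C - 3*G)
-E(302, F(-5)) = -(-10 - 6*(-5)*(-6 - 5) - 3*302) = -(-10 - 6*(-5)*(-11) - 906) = -(-10 - 3*110 - 906) = -(-10 - 330 - 906) = -1*(-1246) = 1246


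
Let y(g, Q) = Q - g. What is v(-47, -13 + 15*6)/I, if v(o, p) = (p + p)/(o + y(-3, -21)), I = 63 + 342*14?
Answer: -2/4095 ≈ -0.00048840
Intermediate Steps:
I = 4851 (I = 63 + 4788 = 4851)
v(o, p) = 2*p/(-18 + o) (v(o, p) = (p + p)/(o + (-21 - 1*(-3))) = (2*p)/(o + (-21 + 3)) = (2*p)/(o - 18) = (2*p)/(-18 + o) = 2*p/(-18 + o))
v(-47, -13 + 15*6)/I = (2*(-13 + 15*6)/(-18 - 47))/4851 = (2*(-13 + 90)/(-65))*(1/4851) = (2*77*(-1/65))*(1/4851) = -154/65*1/4851 = -2/4095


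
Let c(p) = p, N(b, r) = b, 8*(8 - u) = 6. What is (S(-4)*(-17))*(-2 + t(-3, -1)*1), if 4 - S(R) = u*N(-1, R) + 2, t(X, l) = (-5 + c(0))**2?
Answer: -14467/4 ≈ -3616.8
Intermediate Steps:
u = 29/4 (u = 8 - 1/8*6 = 8 - 3/4 = 29/4 ≈ 7.2500)
t(X, l) = 25 (t(X, l) = (-5 + 0)**2 = (-5)**2 = 25)
S(R) = 37/4 (S(R) = 4 - ((29/4)*(-1) + 2) = 4 - (-29/4 + 2) = 4 - 1*(-21/4) = 4 + 21/4 = 37/4)
(S(-4)*(-17))*(-2 + t(-3, -1)*1) = ((37/4)*(-17))*(-2 + 25*1) = -629*(-2 + 25)/4 = -629/4*23 = -14467/4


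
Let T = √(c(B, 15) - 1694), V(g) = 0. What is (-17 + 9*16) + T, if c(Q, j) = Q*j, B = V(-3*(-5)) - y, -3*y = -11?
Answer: 127 + I*√1749 ≈ 127.0 + 41.821*I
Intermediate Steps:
y = 11/3 (y = -⅓*(-11) = 11/3 ≈ 3.6667)
B = -11/3 (B = 0 - 1*11/3 = 0 - 11/3 = -11/3 ≈ -3.6667)
T = I*√1749 (T = √(-11/3*15 - 1694) = √(-55 - 1694) = √(-1749) = I*√1749 ≈ 41.821*I)
(-17 + 9*16) + T = (-17 + 9*16) + I*√1749 = (-17 + 144) + I*√1749 = 127 + I*√1749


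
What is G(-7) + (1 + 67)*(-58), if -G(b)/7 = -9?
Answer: -3881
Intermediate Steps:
G(b) = 63 (G(b) = -7*(-9) = 63)
G(-7) + (1 + 67)*(-58) = 63 + (1 + 67)*(-58) = 63 + 68*(-58) = 63 - 3944 = -3881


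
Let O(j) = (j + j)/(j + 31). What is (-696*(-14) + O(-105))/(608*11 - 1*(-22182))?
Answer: 360633/1068190 ≈ 0.33761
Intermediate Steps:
O(j) = 2*j/(31 + j) (O(j) = (2*j)/(31 + j) = 2*j/(31 + j))
(-696*(-14) + O(-105))/(608*11 - 1*(-22182)) = (-696*(-14) + 2*(-105)/(31 - 105))/(608*11 - 1*(-22182)) = (9744 + 2*(-105)/(-74))/(6688 + 22182) = (9744 + 2*(-105)*(-1/74))/28870 = (9744 + 105/37)*(1/28870) = (360633/37)*(1/28870) = 360633/1068190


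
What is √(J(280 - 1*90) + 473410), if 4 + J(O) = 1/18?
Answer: √17042618/6 ≈ 688.04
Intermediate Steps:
J(O) = -71/18 (J(O) = -4 + 1/18 = -71/18)
√(J(280 - 1*90) + 473410) = √(-71/18 + 473410) = √(8521309/18) = √17042618/6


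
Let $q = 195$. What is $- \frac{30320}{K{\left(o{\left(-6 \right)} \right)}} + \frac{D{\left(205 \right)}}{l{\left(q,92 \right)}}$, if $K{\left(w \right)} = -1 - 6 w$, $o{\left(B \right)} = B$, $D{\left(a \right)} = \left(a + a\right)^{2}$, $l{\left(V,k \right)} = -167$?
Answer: $- \frac{2189388}{1169} \approx -1872.9$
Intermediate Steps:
$D{\left(a \right)} = 4 a^{2}$ ($D{\left(a \right)} = \left(2 a\right)^{2} = 4 a^{2}$)
$- \frac{30320}{K{\left(o{\left(-6 \right)} \right)}} + \frac{D{\left(205 \right)}}{l{\left(q,92 \right)}} = - \frac{30320}{-1 - -36} + \frac{4 \cdot 205^{2}}{-167} = - \frac{30320}{-1 + 36} + 4 \cdot 42025 \left(- \frac{1}{167}\right) = - \frac{30320}{35} + 168100 \left(- \frac{1}{167}\right) = \left(-30320\right) \frac{1}{35} - \frac{168100}{167} = - \frac{6064}{7} - \frac{168100}{167} = - \frac{2189388}{1169}$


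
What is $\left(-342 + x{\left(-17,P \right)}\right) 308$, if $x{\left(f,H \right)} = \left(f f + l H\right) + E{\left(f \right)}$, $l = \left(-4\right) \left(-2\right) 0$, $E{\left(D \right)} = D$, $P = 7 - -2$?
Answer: $-21560$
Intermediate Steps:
$P = 9$ ($P = 7 + 2 = 9$)
$l = 0$ ($l = 8 \cdot 0 = 0$)
$x{\left(f,H \right)} = f + f^{2}$ ($x{\left(f,H \right)} = \left(f f + 0 H\right) + f = \left(f^{2} + 0\right) + f = f^{2} + f = f + f^{2}$)
$\left(-342 + x{\left(-17,P \right)}\right) 308 = \left(-342 - 17 \left(1 - 17\right)\right) 308 = \left(-342 - -272\right) 308 = \left(-342 + 272\right) 308 = \left(-70\right) 308 = -21560$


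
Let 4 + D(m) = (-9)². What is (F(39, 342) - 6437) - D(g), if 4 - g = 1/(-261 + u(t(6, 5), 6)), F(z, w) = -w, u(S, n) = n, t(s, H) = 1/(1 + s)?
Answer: -6856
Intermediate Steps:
g = 1021/255 (g = 4 - 1/(-261 + 6) = 4 - 1/(-255) = 4 - 1*(-1/255) = 4 + 1/255 = 1021/255 ≈ 4.0039)
D(m) = 77 (D(m) = -4 + (-9)² = -4 + 81 = 77)
(F(39, 342) - 6437) - D(g) = (-1*342 - 6437) - 1*77 = (-342 - 6437) - 77 = -6779 - 77 = -6856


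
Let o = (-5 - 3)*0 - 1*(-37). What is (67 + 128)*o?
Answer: 7215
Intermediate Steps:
o = 37 (o = -8*0 + 37 = 0 + 37 = 37)
(67 + 128)*o = (67 + 128)*37 = 195*37 = 7215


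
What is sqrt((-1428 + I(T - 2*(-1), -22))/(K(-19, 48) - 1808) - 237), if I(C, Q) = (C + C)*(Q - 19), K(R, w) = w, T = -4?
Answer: I*sqrt(2859010)/110 ≈ 15.371*I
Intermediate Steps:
I(C, Q) = 2*C*(-19 + Q) (I(C, Q) = (2*C)*(-19 + Q) = 2*C*(-19 + Q))
sqrt((-1428 + I(T - 2*(-1), -22))/(K(-19, 48) - 1808) - 237) = sqrt((-1428 + 2*(-4 - 2*(-1))*(-19 - 22))/(48 - 1808) - 237) = sqrt((-1428 + 2*(-4 + 2)*(-41))/(-1760) - 237) = sqrt((-1428 + 2*(-2)*(-41))*(-1/1760) - 237) = sqrt((-1428 + 164)*(-1/1760) - 237) = sqrt(-1264*(-1/1760) - 237) = sqrt(79/110 - 237) = sqrt(-25991/110) = I*sqrt(2859010)/110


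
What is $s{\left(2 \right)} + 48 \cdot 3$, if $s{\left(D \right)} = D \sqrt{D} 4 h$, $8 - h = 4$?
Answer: $144 + 32 \sqrt{2} \approx 189.25$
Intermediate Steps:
$h = 4$ ($h = 8 - 4 = 4$)
$s{\left(D \right)} = 16 D^{\frac{3}{2}}$ ($s{\left(D \right)} = D \sqrt{D} 4 \cdot 4 = D^{\frac{3}{2}} \cdot 4 \cdot 4 = 4 D^{\frac{3}{2}} \cdot 4 = 16 D^{\frac{3}{2}}$)
$s{\left(2 \right)} + 48 \cdot 3 = 16 \cdot 2^{\frac{3}{2}} + 48 \cdot 3 = 16 \cdot 2 \sqrt{2} + 144 = 32 \sqrt{2} + 144 = 144 + 32 \sqrt{2}$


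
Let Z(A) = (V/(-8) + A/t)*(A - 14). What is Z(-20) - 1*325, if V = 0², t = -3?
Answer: -1655/3 ≈ -551.67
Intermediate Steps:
V = 0
Z(A) = -A*(-14 + A)/3 (Z(A) = (0/(-8) + A/(-3))*(A - 14) = (0*(-⅛) + A*(-⅓))*(-14 + A) = (0 - A/3)*(-14 + A) = (-A/3)*(-14 + A) = -A*(-14 + A)/3)
Z(-20) - 1*325 = (⅓)*(-20)*(14 - 1*(-20)) - 1*325 = (⅓)*(-20)*(14 + 20) - 325 = (⅓)*(-20)*34 - 325 = -680/3 - 325 = -1655/3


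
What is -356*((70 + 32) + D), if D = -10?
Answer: -32752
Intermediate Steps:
-356*((70 + 32) + D) = -356*((70 + 32) - 10) = -356*(102 - 10) = -356*92 = -32752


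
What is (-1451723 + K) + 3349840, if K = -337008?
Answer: 1561109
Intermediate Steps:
(-1451723 + K) + 3349840 = (-1451723 - 337008) + 3349840 = -1788731 + 3349840 = 1561109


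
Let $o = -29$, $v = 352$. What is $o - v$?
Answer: $-381$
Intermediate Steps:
$o - v = -29 - 352 = -381$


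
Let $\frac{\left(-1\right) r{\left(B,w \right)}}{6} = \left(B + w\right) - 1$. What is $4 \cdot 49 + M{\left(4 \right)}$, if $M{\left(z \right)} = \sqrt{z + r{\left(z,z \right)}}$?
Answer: $196 + i \sqrt{38} \approx 196.0 + 6.1644 i$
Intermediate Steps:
$r{\left(B,w \right)} = 6 - 6 B - 6 w$ ($r{\left(B,w \right)} = - 6 \left(\left(B + w\right) - 1\right) = - 6 \left(-1 + B + w\right) = 6 - 6 B - 6 w$)
$M{\left(z \right)} = \sqrt{6 - 11 z}$ ($M{\left(z \right)} = \sqrt{z - \left(-6 + 12 z\right)} = \sqrt{6 - 11 z}$)
$4 \cdot 49 + M{\left(4 \right)} = 4 \cdot 49 + \sqrt{6 - 44} = 196 + \sqrt{6 - 44} = 196 + \sqrt{-38} = 196 + i \sqrt{38}$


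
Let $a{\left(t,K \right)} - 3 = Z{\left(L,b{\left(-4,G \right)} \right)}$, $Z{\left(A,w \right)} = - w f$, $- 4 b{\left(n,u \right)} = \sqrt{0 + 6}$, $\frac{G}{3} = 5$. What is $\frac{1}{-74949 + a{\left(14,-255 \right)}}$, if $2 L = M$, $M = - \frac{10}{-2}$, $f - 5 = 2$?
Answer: $- \frac{199856}{14978407727} - \frac{14 \sqrt{6}}{44935223181} \approx -1.3344 \cdot 10^{-5}$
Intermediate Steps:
$f = 7$ ($f = 5 + 2 = 7$)
$G = 15$ ($G = 3 \cdot 5 = 15$)
$b{\left(n,u \right)} = - \frac{\sqrt{6}}{4}$ ($b{\left(n,u \right)} = - \frac{\sqrt{0 + 6}}{4} = - \frac{\sqrt{6}}{4}$)
$M = 5$ ($M = \left(-10\right) \left(- \frac{1}{2}\right) = 5$)
$L = \frac{5}{2}$ ($L = \frac{1}{2} \cdot 5 = \frac{5}{2} \approx 2.5$)
$Z{\left(A,w \right)} = - 7 w$ ($Z{\left(A,w \right)} = - w 7 = - 7 w$)
$a{\left(t,K \right)} = 3 + \frac{7 \sqrt{6}}{4}$ ($a{\left(t,K \right)} = 3 - 7 \left(- \frac{\sqrt{6}}{4}\right) = 3 + \frac{7 \sqrt{6}}{4}$)
$\frac{1}{-74949 + a{\left(14,-255 \right)}} = \frac{1}{-74949 + \left(3 + \frac{7 \sqrt{6}}{4}\right)} = \frac{1}{-74946 + \frac{7 \sqrt{6}}{4}}$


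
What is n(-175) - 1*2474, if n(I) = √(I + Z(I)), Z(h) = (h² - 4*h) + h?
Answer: -2474 + 5*√1239 ≈ -2298.0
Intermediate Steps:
Z(h) = h² - 3*h
n(I) = √(I + I*(-3 + I))
n(-175) - 1*2474 = √(-175*(-2 - 175)) - 1*2474 = √(-175*(-177)) - 2474 = √30975 - 2474 = 5*√1239 - 2474 = -2474 + 5*√1239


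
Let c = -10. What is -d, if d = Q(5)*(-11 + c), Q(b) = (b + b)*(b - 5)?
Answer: 0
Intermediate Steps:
Q(b) = 2*b*(-5 + b) (Q(b) = (2*b)*(-5 + b) = 2*b*(-5 + b))
d = 0 (d = (2*5*(-5 + 5))*(-11 - 10) = (2*5*0)*(-21) = 0*(-21) = 0)
-d = -1*0 = 0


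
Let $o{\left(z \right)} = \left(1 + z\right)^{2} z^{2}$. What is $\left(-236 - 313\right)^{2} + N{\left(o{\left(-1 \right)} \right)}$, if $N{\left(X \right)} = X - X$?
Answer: $301401$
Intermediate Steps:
$o{\left(z \right)} = z^{2} \left(1 + z\right)^{2}$
$N{\left(X \right)} = 0$
$\left(-236 - 313\right)^{2} + N{\left(o{\left(-1 \right)} \right)} = \left(-236 - 313\right)^{2} + 0 = \left(-549\right)^{2} + 0 = 301401 + 0 = 301401$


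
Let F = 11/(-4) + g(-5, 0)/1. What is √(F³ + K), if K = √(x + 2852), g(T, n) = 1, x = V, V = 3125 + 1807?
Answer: √(-343 + 128*√1946)/8 ≈ 9.1032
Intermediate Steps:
V = 4932
x = 4932
F = -7/4 (F = 11/(-4) + 1/1 = 11*(-¼) + 1*1 = -11/4 + 1 = -7/4 ≈ -1.7500)
K = 2*√1946 (K = √(4932 + 2852) = √7784 = 2*√1946 ≈ 88.227)
√(F³ + K) = √((-7/4)³ + 2*√1946) = √(-343/64 + 2*√1946)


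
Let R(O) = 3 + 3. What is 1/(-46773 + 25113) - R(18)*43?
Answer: -5588281/21660 ≈ -258.00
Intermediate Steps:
R(O) = 6
1/(-46773 + 25113) - R(18)*43 = 1/(-46773 + 25113) - 6*43 = 1/(-21660) - 1*258 = -1/21660 - 258 = -5588281/21660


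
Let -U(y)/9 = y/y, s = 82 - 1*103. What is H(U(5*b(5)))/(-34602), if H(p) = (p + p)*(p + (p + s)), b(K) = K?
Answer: -117/5767 ≈ -0.020288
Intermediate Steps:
s = -21 (s = 82 - 103 = -21)
U(y) = -9 (U(y) = -9*y/y = -9*1 = -9)
H(p) = 2*p*(-21 + 2*p) (H(p) = (p + p)*(p + (p - 21)) = (2*p)*(p + (-21 + p)) = (2*p)*(-21 + 2*p) = 2*p*(-21 + 2*p))
H(U(5*b(5)))/(-34602) = (2*(-9)*(-21 + 2*(-9)))/(-34602) = (2*(-9)*(-21 - 18))*(-1/34602) = (2*(-9)*(-39))*(-1/34602) = 702*(-1/34602) = -117/5767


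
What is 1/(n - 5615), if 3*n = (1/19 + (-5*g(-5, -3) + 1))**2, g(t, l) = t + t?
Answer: -1083/5140145 ≈ -0.00021069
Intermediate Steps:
g(t, l) = 2*t
n = 940900/1083 (n = (1/19 + (-10*(-5) + 1))**2/3 = (1/19 + (-5*(-10) + 1))**2/3 = (1/19 + (50 + 1))**2/3 = (1/19 + 51)**2/3 = (970/19)**2/3 = (1/3)*(940900/361) = 940900/1083 ≈ 868.79)
1/(n - 5615) = 1/(940900/1083 - 5615) = 1/(-5140145/1083) = -1083/5140145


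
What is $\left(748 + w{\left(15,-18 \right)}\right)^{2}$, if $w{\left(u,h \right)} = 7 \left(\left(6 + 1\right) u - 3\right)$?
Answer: $2137444$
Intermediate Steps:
$w{\left(u,h \right)} = -21 + 49 u$ ($w{\left(u,h \right)} = 7 \left(7 u - 3\right) = 7 \left(-3 + 7 u\right) = -21 + 49 u$)
$\left(748 + w{\left(15,-18 \right)}\right)^{2} = \left(748 + \left(-21 + 49 \cdot 15\right)\right)^{2} = \left(748 + \left(-21 + 735\right)\right)^{2} = \left(748 + 714\right)^{2} = 1462^{2} = 2137444$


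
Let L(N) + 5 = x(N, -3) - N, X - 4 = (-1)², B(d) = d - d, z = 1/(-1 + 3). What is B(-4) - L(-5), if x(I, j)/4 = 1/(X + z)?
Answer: -8/11 ≈ -0.72727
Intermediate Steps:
z = ½ (z = 1/2 = ½ ≈ 0.50000)
B(d) = 0
X = 5 (X = 4 + (-1)² = 4 + 1 = 5)
x(I, j) = 8/11 (x(I, j) = 4/(5 + ½) = 4/(11/2) = 4*(2/11) = 8/11)
L(N) = -47/11 - N (L(N) = -5 + (8/11 - N) = -47/11 - N)
B(-4) - L(-5) = 0 - (-47/11 - 1*(-5)) = 0 - (-47/11 + 5) = 0 - 1*8/11 = 0 - 8/11 = -8/11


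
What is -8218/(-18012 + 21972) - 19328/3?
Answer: -12760589/1980 ≈ -6444.7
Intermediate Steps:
-8218/(-18012 + 21972) - 19328/3 = -8218/3960 - 19328*⅓ = -8218*1/3960 - 19328/3 = -4109/1980 - 19328/3 = -12760589/1980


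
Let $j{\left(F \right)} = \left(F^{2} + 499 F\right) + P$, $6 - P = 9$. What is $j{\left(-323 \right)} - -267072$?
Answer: $210221$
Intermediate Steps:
$P = -3$ ($P = 6 - 9 = -3$)
$j{\left(F \right)} = -3 + F^{2} + 499 F$ ($j{\left(F \right)} = \left(F^{2} + 499 F\right) - 3 = -3 + F^{2} + 499 F$)
$j{\left(-323 \right)} - -267072 = \left(-3 + \left(-323\right)^{2} + 499 \left(-323\right)\right) - -267072 = \left(-3 + 104329 - 161177\right) + 267072 = -56851 + 267072 = 210221$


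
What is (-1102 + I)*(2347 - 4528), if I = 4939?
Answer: -8368497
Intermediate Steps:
(-1102 + I)*(2347 - 4528) = (-1102 + 4939)*(2347 - 4528) = 3837*(-2181) = -8368497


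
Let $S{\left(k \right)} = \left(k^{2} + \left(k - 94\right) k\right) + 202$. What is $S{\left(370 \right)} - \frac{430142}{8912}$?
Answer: $\frac{1065758161}{4456} \approx 2.3917 \cdot 10^{5}$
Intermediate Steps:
$S{\left(k \right)} = 202 + k^{2} + k \left(-94 + k\right)$ ($S{\left(k \right)} = \left(k^{2} + \left(-94 + k\right) k\right) + 202 = \left(k^{2} + k \left(-94 + k\right)\right) + 202 = 202 + k^{2} + k \left(-94 + k\right)$)
$S{\left(370 \right)} - \frac{430142}{8912} = \left(202 - 34780 + 2 \cdot 370^{2}\right) - \frac{430142}{8912} = \left(202 - 34780 + 2 \cdot 136900\right) - \frac{215071}{4456} = \left(202 - 34780 + 273800\right) - \frac{215071}{4456} = 239222 - \frac{215071}{4456} = \frac{1065758161}{4456}$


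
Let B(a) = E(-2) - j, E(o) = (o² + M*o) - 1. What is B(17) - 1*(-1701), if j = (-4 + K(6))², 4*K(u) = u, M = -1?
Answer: 6799/4 ≈ 1699.8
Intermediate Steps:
K(u) = u/4
E(o) = -1 + o² - o (E(o) = (o² - o) - 1 = -1 + o² - o)
j = 25/4 (j = (-4 + (¼)*6)² = (-4 + 3/2)² = (-5/2)² = 25/4 ≈ 6.2500)
B(a) = -5/4 (B(a) = (-1 + (-2)² - 1*(-2)) - 1*25/4 = (-1 + 4 + 2) - 25/4 = 5 - 25/4 = -5/4)
B(17) - 1*(-1701) = -5/4 - 1*(-1701) = -5/4 + 1701 = 6799/4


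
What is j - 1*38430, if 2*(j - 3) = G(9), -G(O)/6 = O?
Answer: -38454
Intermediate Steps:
G(O) = -6*O
j = -24 (j = 3 + (-6*9)/2 = 3 + (½)*(-54) = 3 - 27 = -24)
j - 1*38430 = -24 - 1*38430 = -24 - 38430 = -38454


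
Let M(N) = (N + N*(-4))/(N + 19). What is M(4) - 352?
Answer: -8108/23 ≈ -352.52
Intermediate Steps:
M(N) = -3*N/(19 + N) (M(N) = (N - 4*N)/(19 + N) = (-3*N)/(19 + N) = -3*N/(19 + N))
M(4) - 352 = -3*4/(19 + 4) - 352 = -3*4/23 - 352 = -3*4*1/23 - 352 = -12/23 - 352 = -8108/23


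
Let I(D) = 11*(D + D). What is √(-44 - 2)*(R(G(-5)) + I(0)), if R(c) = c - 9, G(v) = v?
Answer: -14*I*√46 ≈ -94.953*I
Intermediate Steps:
I(D) = 22*D (I(D) = 11*(2*D) = 22*D)
R(c) = -9 + c
√(-44 - 2)*(R(G(-5)) + I(0)) = √(-44 - 2)*((-9 - 5) + 22*0) = √(-46)*(-14 + 0) = (I*√46)*(-14) = -14*I*√46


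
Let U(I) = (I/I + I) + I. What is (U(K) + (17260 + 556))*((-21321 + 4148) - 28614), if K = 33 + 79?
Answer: -826043267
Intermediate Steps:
K = 112
U(I) = 1 + 2*I (U(I) = (1 + I) + I = 1 + 2*I)
(U(K) + (17260 + 556))*((-21321 + 4148) - 28614) = ((1 + 2*112) + (17260 + 556))*((-21321 + 4148) - 28614) = ((1 + 224) + 17816)*(-17173 - 28614) = (225 + 17816)*(-45787) = 18041*(-45787) = -826043267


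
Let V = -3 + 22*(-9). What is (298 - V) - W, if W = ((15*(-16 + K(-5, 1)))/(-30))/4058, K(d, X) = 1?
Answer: 4049869/8116 ≈ 499.00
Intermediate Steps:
V = -201 (V = -3 - 198 = -201)
W = 15/8116 (W = ((15*(-16 + 1))/(-30))/4058 = ((15*(-15))*(-1/30))*(1/4058) = -225*(-1/30)*(1/4058) = (15/2)*(1/4058) = 15/8116 ≈ 0.0018482)
(298 - V) - W = (298 - 1*(-201)) - 1*15/8116 = (298 + 201) - 15/8116 = 499 - 15/8116 = 4049869/8116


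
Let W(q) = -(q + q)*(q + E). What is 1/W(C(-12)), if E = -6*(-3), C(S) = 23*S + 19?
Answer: -1/122846 ≈ -8.1403e-6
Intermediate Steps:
C(S) = 19 + 23*S
E = 18
W(q) = -2*q*(18 + q) (W(q) = -(q + q)*(q + 18) = -2*q*(18 + q))
1/W(C(-12)) = 1/(-2*(19 + 23*(-12))*(18 + (19 + 23*(-12)))) = 1/(-2*(19 - 276)*(18 + (19 - 276))) = 1/(-2*(-257)*(18 - 257)) = 1/(-2*(-257)*(-239)) = 1/(-122846) = -1/122846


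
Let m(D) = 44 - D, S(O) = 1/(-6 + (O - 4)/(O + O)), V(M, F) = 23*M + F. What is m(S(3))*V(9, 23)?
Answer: 375820/37 ≈ 10157.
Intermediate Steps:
V(M, F) = F + 23*M
S(O) = 1/(-6 + (-4 + O)/(2*O)) (S(O) = 1/(-6 + (-4 + O)/((2*O))) = 1/(-6 + (-4 + O)*(1/(2*O))) = 1/(-6 + (-4 + O)/(2*O)))
m(S(3))*V(9, 23) = (44 - (-2)*3/(4 + 11*3))*(23 + 23*9) = (44 - (-2)*3/(4 + 33))*(23 + 207) = (44 - (-2)*3/37)*230 = (44 - 1*(-6/37))*230 = (44 + 6/37)*230 = (1634/37)*230 = 375820/37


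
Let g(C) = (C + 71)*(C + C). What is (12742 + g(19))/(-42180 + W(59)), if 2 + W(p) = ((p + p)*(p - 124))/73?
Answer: -589913/1543478 ≈ -0.38220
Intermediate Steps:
g(C) = 2*C*(71 + C) (g(C) = (71 + C)*(2*C) = 2*C*(71 + C))
W(p) = -2 + 2*p*(-124 + p)/73 (W(p) = -2 + ((p + p)*(p - 124))/73 = -2 + ((2*p)*(-124 + p))*(1/73) = -2 + (2*p*(-124 + p))*(1/73) = -2 + 2*p*(-124 + p)/73)
(12742 + g(19))/(-42180 + W(59)) = (12742 + 2*19*(71 + 19))/(-42180 + (-2 - 248/73*59 + (2/73)*59**2)) = (12742 + 2*19*90)/(-42180 + (-2 - 14632/73 + (2/73)*3481)) = (12742 + 3420)/(-42180 + (-2 - 14632/73 + 6962/73)) = 16162/(-42180 - 7816/73) = 16162/(-3086956/73) = 16162*(-73/3086956) = -589913/1543478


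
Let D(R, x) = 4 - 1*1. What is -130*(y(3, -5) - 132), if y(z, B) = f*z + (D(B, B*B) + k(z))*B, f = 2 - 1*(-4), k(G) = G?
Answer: 18720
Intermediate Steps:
D(R, x) = 3 (D(R, x) = 4 - 1 = 3)
f = 6 (f = 2 + 4 = 6)
y(z, B) = 6*z + B*(3 + z) (y(z, B) = 6*z + (3 + z)*B = 6*z + B*(3 + z))
-130*(y(3, -5) - 132) = -130*((3*(-5) + 6*3 - 5*3) - 132) = -130*((-15 + 18 - 15) - 132) = -130*(-12 - 132) = -130*(-144) = 18720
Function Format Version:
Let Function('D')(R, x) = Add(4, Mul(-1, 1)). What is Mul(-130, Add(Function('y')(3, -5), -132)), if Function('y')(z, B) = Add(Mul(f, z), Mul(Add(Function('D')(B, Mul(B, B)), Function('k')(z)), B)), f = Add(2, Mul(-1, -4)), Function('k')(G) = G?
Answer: 18720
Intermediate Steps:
Function('D')(R, x) = 3 (Function('D')(R, x) = Add(4, -1) = 3)
f = 6 (f = Add(2, 4) = 6)
Function('y')(z, B) = Add(Mul(6, z), Mul(B, Add(3, z))) (Function('y')(z, B) = Add(Mul(6, z), Mul(Add(3, z), B)) = Add(Mul(6, z), Mul(B, Add(3, z))))
Mul(-130, Add(Function('y')(3, -5), -132)) = Mul(-130, Add(Add(Mul(3, -5), Mul(6, 3), Mul(-5, 3)), -132)) = Mul(-130, Add(Add(-15, 18, -15), -132)) = Mul(-130, Add(-12, -132)) = Mul(-130, -144) = 18720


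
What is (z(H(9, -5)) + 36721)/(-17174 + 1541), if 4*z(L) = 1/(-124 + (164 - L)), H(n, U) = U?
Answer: -6609781/2813940 ≈ -2.3489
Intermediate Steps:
z(L) = 1/(4*(40 - L)) (z(L) = 1/(4*(-124 + (164 - L))) = 1/(4*(40 - L)))
(z(H(9, -5)) + 36721)/(-17174 + 1541) = (-1/(-160 + 4*(-5)) + 36721)/(-17174 + 1541) = (-1/(-160 - 20) + 36721)/(-15633) = (-1/(-180) + 36721)*(-1/15633) = (-1*(-1/180) + 36721)*(-1/15633) = (1/180 + 36721)*(-1/15633) = (6609781/180)*(-1/15633) = -6609781/2813940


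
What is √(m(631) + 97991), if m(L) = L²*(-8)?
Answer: 3*I*√343033 ≈ 1757.1*I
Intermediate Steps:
m(L) = -8*L²
√(m(631) + 97991) = √(-8*631² + 97991) = √(-8*398161 + 97991) = √(-3185288 + 97991) = √(-3087297) = 3*I*√343033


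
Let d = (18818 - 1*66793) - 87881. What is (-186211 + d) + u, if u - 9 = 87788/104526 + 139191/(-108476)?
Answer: -1825839873938593/5669281188 ≈ -3.2206e+5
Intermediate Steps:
u = 48510437003/5669281188 (u = 9 + (87788/104526 + 139191/(-108476)) = 9 + (87788*(1/104526) + 139191*(-1/108476)) = 9 + (43894/52263 - 139191/108476) = 9 - 2513093689/5669281188 = 48510437003/5669281188 ≈ 8.5567)
d = -135856 (d = (18818 - 66793) - 87881 = -47975 - 87881 = -135856)
(-186211 + d) + u = (-186211 - 135856) + 48510437003/5669281188 = -322067 + 48510437003/5669281188 = -1825839873938593/5669281188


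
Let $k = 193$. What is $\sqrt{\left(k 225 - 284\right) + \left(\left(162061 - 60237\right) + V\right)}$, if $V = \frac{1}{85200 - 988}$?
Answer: $\frac{\sqrt{257010657207793}}{42106} \approx 380.74$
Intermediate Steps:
$V = \frac{1}{84212} \approx 1.1875 \cdot 10^{-5}$
$\sqrt{\left(k 225 - 284\right) + \left(\left(162061 - 60237\right) + V\right)} = \sqrt{\left(193 \cdot 225 - 284\right) + \left(\left(162061 - 60237\right) + \frac{1}{84212}\right)} = \sqrt{\left(43425 - 284\right) + \left(101824 + \frac{1}{84212}\right)} = \sqrt{43141 + \frac{8574802689}{84212}} = \sqrt{\frac{12207792581}{84212}} = \frac{\sqrt{257010657207793}}{42106}$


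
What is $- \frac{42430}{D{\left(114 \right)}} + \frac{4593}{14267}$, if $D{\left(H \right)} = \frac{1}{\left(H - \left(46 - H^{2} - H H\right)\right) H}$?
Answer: $- \frac{1798394458695807}{14267} \approx -1.2605 \cdot 10^{11}$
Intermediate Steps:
$D{\left(H \right)} = \frac{1}{H \left(-46 + H + 2 H^{2}\right)}$ ($D{\left(H \right)} = \frac{1}{\left(H + \left(\left(H^{2} + H^{2}\right) - 46\right)\right) H} = \frac{1}{\left(H + \left(2 H^{2} - 46\right)\right) H} = \frac{1}{\left(H + \left(-46 + 2 H^{2}\right)\right) H} = \frac{1}{\left(-46 + H + 2 H^{2}\right) H} = \frac{1}{H \left(-46 + H + 2 H^{2}\right)}$)
$- \frac{42430}{D{\left(114 \right)}} + \frac{4593}{14267} = - \frac{42430}{\frac{1}{114} \frac{1}{-46 + 114 + 2 \cdot 114^{2}}} + \frac{4593}{14267} = - \frac{42430}{\frac{1}{114} \frac{1}{-46 + 114 + 2 \cdot 12996}} + 4593 \cdot \frac{1}{14267} = - \frac{42430}{\frac{1}{114} \frac{1}{-46 + 114 + 25992}} + \frac{4593}{14267} = - \frac{42430}{\frac{1}{114} \cdot \frac{1}{26060}} + \frac{4593}{14267} = - 42430 \frac{1}{\frac{1}{2970840}} + \frac{4593}{14267} = \left(-42430\right) 2970840 + \frac{4593}{14267} = -126052741200 + \frac{4593}{14267} = - \frac{1798394458695807}{14267}$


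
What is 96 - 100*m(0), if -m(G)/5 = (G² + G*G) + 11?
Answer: 5596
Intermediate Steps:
m(G) = -55 - 10*G² (m(G) = -5*((G² + G*G) + 11) = -5*((G² + G²) + 11) = -5*(2*G² + 11) = -5*(11 + 2*G²) = -55 - 10*G²)
96 - 100*m(0) = 96 - 100*(-55 - 10*0²) = 96 - 100*(-55 - 10*0) = 96 - 100*(-55 + 0) = 96 - 100*(-55) = 96 + 5500 = 5596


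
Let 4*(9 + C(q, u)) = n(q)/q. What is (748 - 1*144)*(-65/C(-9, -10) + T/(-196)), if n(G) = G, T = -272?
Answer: 260928/49 ≈ 5325.1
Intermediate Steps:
C(q, u) = -35/4 (C(q, u) = -9 + (q/q)/4 = -9 + (1/4)*1 = -9 + 1/4 = -35/4)
(748 - 1*144)*(-65/C(-9, -10) + T/(-196)) = (748 - 1*144)*(-65/(-35/4) - 272/(-196)) = (748 - 144)*(-65*(-4/35) - 272*(-1/196)) = 604*(52/7 + 68/49) = 604*(432/49) = 260928/49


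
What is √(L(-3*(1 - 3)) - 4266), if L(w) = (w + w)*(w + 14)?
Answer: I*√4026 ≈ 63.451*I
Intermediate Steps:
L(w) = 2*w*(14 + w) (L(w) = (2*w)*(14 + w) = 2*w*(14 + w))
√(L(-3*(1 - 3)) - 4266) = √(2*(-3*(1 - 3))*(14 - 3*(1 - 3)) - 4266) = √(2*(-3*(-2))*(14 - 3*(-2)) - 4266) = √(2*6*(14 + 6) - 4266) = √(2*6*20 - 4266) = √(240 - 4266) = √(-4026) = I*√4026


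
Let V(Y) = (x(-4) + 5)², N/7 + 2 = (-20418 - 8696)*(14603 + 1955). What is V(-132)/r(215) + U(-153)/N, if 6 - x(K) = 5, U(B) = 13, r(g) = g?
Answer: 9344733841/55808828390 ≈ 0.16744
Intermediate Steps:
N = -3374487298 (N = -14 + 7*((-20418 - 8696)*(14603 + 1955)) = -14 + 7*(-29114*16558) = -14 + 7*(-482069612) = -14 - 3374487284 = -3374487298)
x(K) = 1 (x(K) = 6 - 1*5 = 6 - 5 = 1)
V(Y) = 36 (V(Y) = (1 + 5)² = 6² = 36)
V(-132)/r(215) + U(-153)/N = 36/215 + 13/(-3374487298) = 36*(1/215) + 13*(-1/3374487298) = 36/215 - 1/259575946 = 9344733841/55808828390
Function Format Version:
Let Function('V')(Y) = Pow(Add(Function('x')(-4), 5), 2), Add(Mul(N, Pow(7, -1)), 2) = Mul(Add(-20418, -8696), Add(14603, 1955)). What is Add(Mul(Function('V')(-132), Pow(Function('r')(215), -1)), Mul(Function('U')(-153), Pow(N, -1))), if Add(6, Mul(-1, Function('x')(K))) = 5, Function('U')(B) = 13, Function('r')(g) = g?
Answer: Rational(9344733841, 55808828390) ≈ 0.16744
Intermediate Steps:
N = -3374487298 (N = Add(-14, Mul(7, Mul(Add(-20418, -8696), Add(14603, 1955)))) = Add(-14, Mul(7, Mul(-29114, 16558))) = Add(-14, Mul(7, -482069612)) = Add(-14, -3374487284) = -3374487298)
Function('x')(K) = 1 (Function('x')(K) = Add(6, Mul(-1, 5)) = Add(6, -5) = 1)
Function('V')(Y) = 36 (Function('V')(Y) = Pow(Add(1, 5), 2) = Pow(6, 2) = 36)
Add(Mul(Function('V')(-132), Pow(Function('r')(215), -1)), Mul(Function('U')(-153), Pow(N, -1))) = Add(Mul(36, Pow(215, -1)), Mul(13, Pow(-3374487298, -1))) = Add(Mul(36, Rational(1, 215)), Mul(13, Rational(-1, 3374487298))) = Add(Rational(36, 215), Rational(-1, 259575946)) = Rational(9344733841, 55808828390)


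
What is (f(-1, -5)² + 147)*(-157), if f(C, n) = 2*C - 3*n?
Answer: -49612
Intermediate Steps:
f(C, n) = -3*n + 2*C
(f(-1, -5)² + 147)*(-157) = ((-3*(-5) + 2*(-1))² + 147)*(-157) = ((15 - 2)² + 147)*(-157) = (13² + 147)*(-157) = (169 + 147)*(-157) = 316*(-157) = -49612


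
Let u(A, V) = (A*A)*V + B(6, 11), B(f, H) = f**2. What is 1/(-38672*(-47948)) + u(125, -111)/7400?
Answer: -401986189521323/1715176676800 ≈ -234.37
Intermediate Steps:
u(A, V) = 36 + V*A**2 (u(A, V) = (A*A)*V + 6**2 = A**2*V + 36 = V*A**2 + 36 = 36 + V*A**2)
1/(-38672*(-47948)) + u(125, -111)/7400 = 1/(-38672*(-47948)) + (36 - 111*125**2)/7400 = -1/38672*(-1/47948) + (36 - 111*15625)*(1/7400) = 1/1854245056 + (36 - 1734375)*(1/7400) = 1/1854245056 - 1734339*1/7400 = 1/1854245056 - 1734339/7400 = -401986189521323/1715176676800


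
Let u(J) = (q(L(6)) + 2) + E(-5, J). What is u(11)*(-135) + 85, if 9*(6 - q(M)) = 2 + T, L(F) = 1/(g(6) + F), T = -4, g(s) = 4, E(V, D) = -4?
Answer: -485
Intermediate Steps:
L(F) = 1/(4 + F)
q(M) = 56/9 (q(M) = 6 - (2 - 4)/9 = 6 - 1/9*(-2) = 6 + 2/9 = 56/9)
u(J) = 38/9 (u(J) = (56/9 + 2) - 4 = 74/9 - 4 = 38/9)
u(11)*(-135) + 85 = (38/9)*(-135) + 85 = -570 + 85 = -485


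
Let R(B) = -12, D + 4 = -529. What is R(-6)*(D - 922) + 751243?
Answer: 768703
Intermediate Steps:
D = -533 (D = -4 - 529 = -533)
R(-6)*(D - 922) + 751243 = -12*(-533 - 922) + 751243 = -12*(-1455) + 751243 = 17460 + 751243 = 768703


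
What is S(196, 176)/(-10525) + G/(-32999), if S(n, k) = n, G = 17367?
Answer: -189255479/347314475 ≈ -0.54491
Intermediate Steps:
S(196, 176)/(-10525) + G/(-32999) = 196/(-10525) + 17367/(-32999) = 196*(-1/10525) + 17367*(-1/32999) = -196/10525 - 17367/32999 = -189255479/347314475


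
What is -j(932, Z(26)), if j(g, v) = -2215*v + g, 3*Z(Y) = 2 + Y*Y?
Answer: 499658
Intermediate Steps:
Z(Y) = 2/3 + Y**2/3 (Z(Y) = (2 + Y*Y)/3 = (2 + Y**2)/3 = 2/3 + Y**2/3)
j(g, v) = g - 2215*v
-j(932, Z(26)) = -(932 - 2215*(2/3 + (1/3)*26**2)) = -(932 - 2215*(2/3 + (1/3)*676)) = -(932 - 2215*(2/3 + 676/3)) = -(932 - 2215*226) = -(932 - 500590) = -1*(-499658) = 499658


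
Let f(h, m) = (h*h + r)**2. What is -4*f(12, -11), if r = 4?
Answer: -87616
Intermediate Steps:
f(h, m) = (4 + h**2)**2 (f(h, m) = (h*h + 4)**2 = (h**2 + 4)**2 = (4 + h**2)**2)
-4*f(12, -11) = -4*(4 + 12**2)**2 = -4*(4 + 144)**2 = -4*148**2 = -4*21904 = -87616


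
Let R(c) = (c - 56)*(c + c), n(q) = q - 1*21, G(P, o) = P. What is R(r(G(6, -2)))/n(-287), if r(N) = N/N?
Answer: 5/14 ≈ 0.35714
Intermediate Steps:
r(N) = 1
n(q) = -21 + q (n(q) = q - 21 = -21 + q)
R(c) = 2*c*(-56 + c) (R(c) = (-56 + c)*(2*c) = 2*c*(-56 + c))
R(r(G(6, -2)))/n(-287) = (2*1*(-56 + 1))/(-21 - 287) = (2*1*(-55))/(-308) = -110*(-1/308) = 5/14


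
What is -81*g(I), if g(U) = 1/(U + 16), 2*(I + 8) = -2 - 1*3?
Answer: -162/11 ≈ -14.727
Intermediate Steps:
I = -21/2 (I = -8 + (-2 - 1*3)/2 = -8 + (-2 - 3)/2 = -8 + (½)*(-5) = -8 - 5/2 = -21/2 ≈ -10.500)
g(U) = 1/(16 + U)
-81*g(I) = -81/(16 - 21/2) = -81/11/2 = -81*2/11 = -162/11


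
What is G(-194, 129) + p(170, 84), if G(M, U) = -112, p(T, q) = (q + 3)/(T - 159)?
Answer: -1145/11 ≈ -104.09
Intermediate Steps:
p(T, q) = (3 + q)/(-159 + T)
G(-194, 129) + p(170, 84) = -112 + (3 + 84)/(-159 + 170) = -112 + 87/11 = -1145/11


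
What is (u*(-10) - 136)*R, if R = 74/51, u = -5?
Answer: -6364/51 ≈ -124.78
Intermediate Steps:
R = 74/51 (R = 74*(1/51) = 74/51 ≈ 1.4510)
(u*(-10) - 136)*R = (-5*(-10) - 136)*(74/51) = (50 - 136)*(74/51) = -86*74/51 = -6364/51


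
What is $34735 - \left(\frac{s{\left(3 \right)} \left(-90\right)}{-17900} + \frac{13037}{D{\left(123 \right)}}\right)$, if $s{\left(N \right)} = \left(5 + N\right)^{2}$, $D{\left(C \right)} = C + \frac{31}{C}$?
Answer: $\frac{18794075311}{542728} \approx 34629.0$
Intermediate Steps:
$34735 - \left(\frac{s{\left(3 \right)} \left(-90\right)}{-17900} + \frac{13037}{D{\left(123 \right)}}\right) = 34735 - \left(\frac{\left(5 + 3\right)^{2} \left(-90\right)}{-17900} + \frac{13037}{123 + \frac{31}{123}}\right) = 34735 - \left(8^{2} \left(-90\right) \left(- \frac{1}{17900}\right) + \frac{13037}{123 + 31 \cdot \frac{1}{123}}\right) = 34735 - \left(64 \left(-90\right) \left(- \frac{1}{17900}\right) + \frac{13037}{123 + \frac{31}{123}}\right) = 34735 - \left(\left(-5760\right) \left(- \frac{1}{17900}\right) + \frac{13037}{\frac{15160}{123}}\right) = 34735 - \left(\frac{288}{895} + 13037 \cdot \frac{123}{15160}\right) = 34735 - \left(\frac{288}{895} + \frac{1603551}{15160}\right) = 34735 - \frac{57581769}{542728} = \frac{18794075311}{542728}$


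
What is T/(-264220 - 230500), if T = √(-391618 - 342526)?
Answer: -I*√11471/61840 ≈ -0.0017319*I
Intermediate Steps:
T = 8*I*√11471 (T = √(-734144) = 8*I*√11471 ≈ 856.82*I)
T/(-264220 - 230500) = (8*I*√11471)/(-264220 - 230500) = (8*I*√11471)/(-494720) = (8*I*√11471)*(-1/494720) = -I*√11471/61840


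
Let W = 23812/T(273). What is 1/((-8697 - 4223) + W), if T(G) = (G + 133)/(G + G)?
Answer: 29/553988 ≈ 5.2348e-5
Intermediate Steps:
T(G) = (133 + G)/(2*G) (T(G) = (133 + G)/((2*G)) = (133 + G)*(1/(2*G)) = (133 + G)/(2*G))
W = 928668/29 (W = 23812/(((½)*(133 + 273)/273)) = 23812/(((½)*(1/273)*406)) = 23812/(29/39) = 23812*(39/29) = 928668/29 ≈ 32023.)
1/((-8697 - 4223) + W) = 1/((-8697 - 4223) + 928668/29) = 1/(-12920 + 928668/29) = 1/(553988/29) = 29/553988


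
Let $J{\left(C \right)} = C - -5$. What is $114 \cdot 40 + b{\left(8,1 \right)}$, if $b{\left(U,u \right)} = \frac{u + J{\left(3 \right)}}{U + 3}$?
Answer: $\frac{50169}{11} \approx 4560.8$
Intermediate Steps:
$J{\left(C \right)} = 5 + C$ ($J{\left(C \right)} = C + 5 = 5 + C$)
$b{\left(U,u \right)} = \frac{8 + u}{3 + U}$ ($b{\left(U,u \right)} = \frac{u + \left(5 + 3\right)}{U + 3} = \frac{u + 8}{3 + U} = \frac{8 + u}{3 + U}$)
$114 \cdot 40 + b{\left(8,1 \right)} = 114 \cdot 40 + \frac{8 + 1}{3 + 8} = 4560 + \frac{1}{11} \cdot 9 = 4560 + \frac{9}{11} = \frac{50169}{11}$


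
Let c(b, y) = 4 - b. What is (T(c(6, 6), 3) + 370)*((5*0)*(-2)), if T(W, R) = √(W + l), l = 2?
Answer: 0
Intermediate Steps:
T(W, R) = √(2 + W) (T(W, R) = √(W + 2) = √(2 + W))
(T(c(6, 6), 3) + 370)*((5*0)*(-2)) = (√(2 + (4 - 1*6)) + 370)*((5*0)*(-2)) = (√(2 + (4 - 6)) + 370)*(0*(-2)) = (√(2 - 2) + 370)*0 = (√0 + 370)*0 = (0 + 370)*0 = 370*0 = 0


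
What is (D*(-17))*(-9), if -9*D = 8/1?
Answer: -136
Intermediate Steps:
D = -8/9 (D = -8/(9*1) = -8/9 ≈ -0.88889)
(D*(-17))*(-9) = -8/9*(-17)*(-9) = (136/9)*(-9) = -136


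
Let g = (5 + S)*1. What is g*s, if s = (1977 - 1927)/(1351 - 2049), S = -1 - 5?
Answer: 25/349 ≈ 0.071633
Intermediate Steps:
S = -6
s = -25/349 (s = 50/(-698) = 50*(-1/698) = -25/349 ≈ -0.071633)
g = -1 (g = (5 - 6)*1 = -1*1 = -1)
g*s = -1*(-25/349) = 25/349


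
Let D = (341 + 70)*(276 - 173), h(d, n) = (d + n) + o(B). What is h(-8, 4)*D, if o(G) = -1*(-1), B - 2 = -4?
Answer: -126999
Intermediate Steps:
B = -2 (B = 2 - 4 = -2)
o(G) = 1
h(d, n) = 1 + d + n (h(d, n) = (d + n) + 1 = 1 + d + n)
D = 42333 (D = 411*103 = 42333)
h(-8, 4)*D = (1 - 8 + 4)*42333 = -3*42333 = -126999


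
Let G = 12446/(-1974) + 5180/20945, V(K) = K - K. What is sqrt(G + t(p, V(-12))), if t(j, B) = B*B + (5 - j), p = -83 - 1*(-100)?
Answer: I*sqrt(6299704530717)/590649 ≈ 4.2494*I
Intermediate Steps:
p = 17 (p = -83 + 100 = 17)
V(K) = 0
t(j, B) = 5 + B**2 - j (t(j, B) = B**2 + (5 - j) = 5 + B**2 - j)
G = -3577945/590649 (G = 12446*(-1/1974) + 5180*(1/20945) = -889/141 + 1036/4189 = -3577945/590649 ≈ -6.0576)
sqrt(G + t(p, V(-12))) = sqrt(-3577945/590649 + (5 + 0**2 - 1*17)) = sqrt(-3577945/590649 + (5 + 0 - 17)) = sqrt(-3577945/590649 - 12) = sqrt(-10665733/590649) = I*sqrt(6299704530717)/590649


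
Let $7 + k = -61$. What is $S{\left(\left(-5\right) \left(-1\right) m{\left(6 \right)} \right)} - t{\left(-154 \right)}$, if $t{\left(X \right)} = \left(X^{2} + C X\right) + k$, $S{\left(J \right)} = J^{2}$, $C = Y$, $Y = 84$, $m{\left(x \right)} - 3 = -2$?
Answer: $-10687$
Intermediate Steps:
$k = -68$ ($k = -7 - 61 = -68$)
$m{\left(x \right)} = 1$ ($m{\left(x \right)} = 3 - 2 = 1$)
$C = 84$
$t{\left(X \right)} = -68 + X^{2} + 84 X$ ($t{\left(X \right)} = \left(X^{2} + 84 X\right) - 68 = -68 + X^{2} + 84 X$)
$S{\left(\left(-5\right) \left(-1\right) m{\left(6 \right)} \right)} - t{\left(-154 \right)} = \left(\left(-5\right) \left(-1\right) 1\right)^{2} - \left(-68 + \left(-154\right)^{2} + 84 \left(-154\right)\right) = \left(5 \cdot 1\right)^{2} - \left(-68 + 23716 - 12936\right) = 5^{2} - 10712 = 25 - 10712 = -10687$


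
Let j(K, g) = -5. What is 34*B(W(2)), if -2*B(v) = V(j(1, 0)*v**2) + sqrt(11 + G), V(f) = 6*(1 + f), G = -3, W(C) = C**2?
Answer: 8058 - 34*sqrt(2) ≈ 8009.9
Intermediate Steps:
V(f) = 6 + 6*f
B(v) = -3 - sqrt(2) + 15*v**2 (B(v) = -((6 + 6*(-5*v**2)) + sqrt(11 - 3))/2 = -((6 - 30*v**2) + sqrt(8))/2 = -((6 - 30*v**2) + 2*sqrt(2))/2 = -(6 - 30*v**2 + 2*sqrt(2))/2 = -3 - sqrt(2) + 15*v**2)
34*B(W(2)) = 34*(-3 - sqrt(2) + 15*(2**2)**2) = 34*(-3 - sqrt(2) + 15*4**2) = 34*(-3 - sqrt(2) + 15*16) = 34*(-3 - sqrt(2) + 240) = 34*(237 - sqrt(2)) = 8058 - 34*sqrt(2)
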